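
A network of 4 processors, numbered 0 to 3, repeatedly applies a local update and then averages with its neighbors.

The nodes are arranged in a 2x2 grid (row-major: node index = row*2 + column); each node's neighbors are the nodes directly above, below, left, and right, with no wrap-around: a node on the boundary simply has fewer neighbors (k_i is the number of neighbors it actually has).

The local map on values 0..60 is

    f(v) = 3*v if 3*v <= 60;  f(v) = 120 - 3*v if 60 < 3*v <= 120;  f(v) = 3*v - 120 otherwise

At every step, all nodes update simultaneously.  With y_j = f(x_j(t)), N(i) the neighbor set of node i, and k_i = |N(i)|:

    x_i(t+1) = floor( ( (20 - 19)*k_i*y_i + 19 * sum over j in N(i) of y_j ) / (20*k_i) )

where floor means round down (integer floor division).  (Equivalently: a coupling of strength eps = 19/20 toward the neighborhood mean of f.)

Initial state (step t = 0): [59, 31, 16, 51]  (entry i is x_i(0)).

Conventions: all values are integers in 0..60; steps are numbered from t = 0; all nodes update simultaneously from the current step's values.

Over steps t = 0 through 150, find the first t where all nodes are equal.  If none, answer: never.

Answer: 7
Key observation: Synchronization is absorbing here: once all nodes are equal they stay equal, and step 7 is the first all-equal step.

Derivation:
t=0: [59, 31, 16, 51]  (not all equal)
t=1: [38, 44, 45, 37]  (not all equal)
t=2: [13, 7, 7, 13]  (not all equal)
t=3: [21, 38, 38, 21]  (not all equal)
t=4: [8, 54, 54, 8]  (not all equal)
t=5: [41, 24, 24, 41]  (not all equal)
t=6: [45, 5, 5, 45]  (not all equal)
t=7: [15, 15, 15, 15]  (all equal)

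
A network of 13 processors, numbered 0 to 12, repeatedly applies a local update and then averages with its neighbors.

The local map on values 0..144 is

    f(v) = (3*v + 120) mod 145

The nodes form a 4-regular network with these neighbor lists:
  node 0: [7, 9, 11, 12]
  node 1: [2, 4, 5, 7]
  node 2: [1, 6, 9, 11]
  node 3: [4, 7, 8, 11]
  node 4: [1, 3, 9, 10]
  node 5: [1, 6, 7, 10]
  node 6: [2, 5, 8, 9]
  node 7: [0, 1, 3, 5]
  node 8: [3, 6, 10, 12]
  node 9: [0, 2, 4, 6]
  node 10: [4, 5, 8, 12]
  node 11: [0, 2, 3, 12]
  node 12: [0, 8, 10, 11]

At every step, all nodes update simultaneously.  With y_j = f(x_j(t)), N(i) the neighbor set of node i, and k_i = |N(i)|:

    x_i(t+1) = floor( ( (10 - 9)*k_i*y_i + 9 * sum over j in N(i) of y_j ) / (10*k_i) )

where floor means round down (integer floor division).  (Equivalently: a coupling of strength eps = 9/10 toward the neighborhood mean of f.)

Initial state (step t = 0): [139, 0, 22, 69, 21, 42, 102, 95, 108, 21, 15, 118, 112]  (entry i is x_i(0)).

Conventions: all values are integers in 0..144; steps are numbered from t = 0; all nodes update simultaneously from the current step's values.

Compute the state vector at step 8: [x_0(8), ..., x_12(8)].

Simulating step by step:
t=0: [139, 0, 22, 69, 21, 42, 102, 95, 108, 21, 15, 118, 112]
t=1: [58, 78, 79, 48, 52, 98, 56, 92, 49, 75, 40, 49, 40]
t=2: [85, 102, 93, 120, 88, 104, 97, 80, 113, 83, 115, 76, 86]
t=3: [74, 106, 99, 59, 74, 94, 91, 98, 66, 99, 81, 79, 53]
t=4: [106, 93, 80, 61, 52, 79, 98, 51, 74, 87, 80, 78, 62]
t=5: [67, 100, 94, 85, 76, 103, 75, 56, 55, 82, 66, 29, 44]
t=6: [90, 114, 83, 99, 77, 94, 110, 100, 75, 65, 102, 81, 69]
t=7: [69, 88, 39, 84, 76, 80, 62, 95, 76, 59, 73, 84, 85]
t=8: [68, 84, 53, 78, 58, 68, 52, 75, 58, 46, 65, 74, 59]

Answer: [68, 84, 53, 78, 58, 68, 52, 75, 58, 46, 65, 74, 59]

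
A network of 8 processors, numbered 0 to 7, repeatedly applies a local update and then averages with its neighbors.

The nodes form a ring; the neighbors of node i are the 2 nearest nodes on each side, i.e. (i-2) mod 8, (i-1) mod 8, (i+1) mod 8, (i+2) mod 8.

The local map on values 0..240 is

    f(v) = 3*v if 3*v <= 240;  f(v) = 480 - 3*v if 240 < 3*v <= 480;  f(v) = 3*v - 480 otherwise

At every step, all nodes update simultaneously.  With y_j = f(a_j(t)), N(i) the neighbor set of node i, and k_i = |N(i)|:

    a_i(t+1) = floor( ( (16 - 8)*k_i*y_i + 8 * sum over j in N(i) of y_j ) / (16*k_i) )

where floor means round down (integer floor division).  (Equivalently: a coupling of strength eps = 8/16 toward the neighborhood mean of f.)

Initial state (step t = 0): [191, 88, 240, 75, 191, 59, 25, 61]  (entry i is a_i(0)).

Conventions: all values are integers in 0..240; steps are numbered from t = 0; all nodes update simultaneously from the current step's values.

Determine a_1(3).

Answer: a_1(3) = 176

Derivation:
t=0: [191, 88, 240, 75, 191, 59, 25, 61]
t=1: [135, 200, 198, 203, 136, 160, 105, 161]
t=2: [87, 100, 106, 102, 87, 46, 101, 46]
t=3: [191, 176, 180, 174, 190, 157, 177, 158]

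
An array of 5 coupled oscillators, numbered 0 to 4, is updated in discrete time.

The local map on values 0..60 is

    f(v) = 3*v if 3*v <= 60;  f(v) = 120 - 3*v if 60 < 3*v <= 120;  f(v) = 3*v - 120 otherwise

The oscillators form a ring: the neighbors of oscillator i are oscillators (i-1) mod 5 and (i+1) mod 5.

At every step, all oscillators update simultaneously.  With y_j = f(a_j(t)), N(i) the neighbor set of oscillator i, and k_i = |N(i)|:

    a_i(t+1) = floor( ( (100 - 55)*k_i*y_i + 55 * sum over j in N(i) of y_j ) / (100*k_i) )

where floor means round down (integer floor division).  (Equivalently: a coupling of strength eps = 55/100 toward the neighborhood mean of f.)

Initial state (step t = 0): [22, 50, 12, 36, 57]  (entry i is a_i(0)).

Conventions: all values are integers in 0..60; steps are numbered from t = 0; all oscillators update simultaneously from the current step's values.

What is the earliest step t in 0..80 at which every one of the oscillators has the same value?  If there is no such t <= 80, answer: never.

Simulating step by step:
t=0: [22, 50, 12, 36, 57]  (not all equal)
t=1: [46, 38, 27, 29, 41]  (not all equal)
t=2: [10, 18, 28, 26, 15]  (not all equal)
t=3: [40, 42, 42, 41, 40]  (not all equal)
t=4: [1, 4, 5, 3, 0]  (not all equal)
t=5: [4, 10, 12, 8, 3]  (not all equal)
t=6: [16, 26, 31, 23, 13]  (not all equal)
t=7: [43, 39, 37, 41, 44]  (not all equal)
t=8: [8, 6, 5, 7, 8]  (not all equal)
t=9: [22, 18, 17, 20, 23]  (not all equal)
t=10: [53, 53, 54, 55, 54]  (not all equal)
t=11: [39, 39, 42, 43, 42]  (not all equal)
t=12: [3, 3, 6, 7, 6]  (not all equal)
t=13: [11, 11, 16, 19, 16]  (not all equal)
t=14: [37, 37, 46, 52, 46]  (not all equal)
t=15: [11, 11, 20, 26, 20]  (not all equal)
t=16: [40, 40, 47, 51, 47]  (not all equal)
t=17: [5, 5, 18, 26, 18]  (not all equal)
t=18: [25, 25, 39, 48, 39]  (not all equal)
t=19: [33, 33, 20, 12, 20]  (not all equal)
t=20: [31, 31, 42, 49, 42]  (not all equal)
t=21: [21, 21, 17, 15, 17]  (not all equal)
t=22: [55, 55, 51, 48, 51]  (not all equal)
t=23: [41, 41, 33, 28, 33]  (not all equal)
t=24: [7, 7, 20, 27, 20]  (not all equal)
t=25: [31, 31, 43, 50, 43]  (not all equal)
t=26: [22, 22, 19, 18, 19]  (not all equal)
t=27: [54, 54, 55, 55, 55]  (not all equal)
t=28: [42, 42, 44, 45, 44]  (not all equal)
t=29: [7, 7, 11, 13, 11]  (not all equal)
t=30: [24, 24, 31, 35, 31]  (not all equal)
t=31: [42, 42, 29, 21, 29]  (not all equal)
t=32: [13, 13, 32, 43, 32]  (not all equal)
t=33: [34, 34, 24, 17, 24]  (not all equal)
t=34: [26, 26, 40, 49, 40]  (not all equal)
t=35: [30, 30, 18, 12, 18]  (not all equal)
t=36: [36, 36, 42, 45, 42]  (not all equal)
t=37: [10, 10, 10, 10, 10]  (all equal)

Answer: 37
Key observation: Synchronization is absorbing here: once all oscillators are equal they stay equal, and step 37 is the first all-equal step.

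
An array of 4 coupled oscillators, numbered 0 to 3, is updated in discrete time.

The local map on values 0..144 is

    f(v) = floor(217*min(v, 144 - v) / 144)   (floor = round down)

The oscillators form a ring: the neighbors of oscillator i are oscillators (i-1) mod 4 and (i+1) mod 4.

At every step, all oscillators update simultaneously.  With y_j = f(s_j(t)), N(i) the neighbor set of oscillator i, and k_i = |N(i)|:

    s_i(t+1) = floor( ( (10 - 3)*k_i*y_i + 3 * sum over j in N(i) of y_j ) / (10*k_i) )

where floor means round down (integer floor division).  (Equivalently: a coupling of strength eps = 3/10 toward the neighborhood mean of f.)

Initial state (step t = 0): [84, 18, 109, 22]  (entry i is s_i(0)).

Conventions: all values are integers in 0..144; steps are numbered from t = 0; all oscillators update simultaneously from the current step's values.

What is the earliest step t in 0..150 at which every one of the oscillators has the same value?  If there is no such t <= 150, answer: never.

Answer: 34
Key observation: Synchronization is absorbing here: once all oscillators are equal they stay equal, and step 34 is the first all-equal step.

Derivation:
t=0: [84, 18, 109, 22]  (not all equal)
t=1: [72, 40, 45, 44]  (not all equal)
t=2: [94, 68, 65, 72]  (not all equal)
t=3: [84, 97, 99, 101]  (not all equal)
t=4: [83, 72, 67, 68]  (not all equal)
t=5: [95, 104, 101, 100]  (not all equal)
t=6: [70, 62, 63, 66]  (not all equal)
t=7: [102, 94, 94, 99]  (not all equal)
t=8: [65, 73, 73, 67]  (not all equal)
t=9: [98, 104, 105, 100]  (not all equal)
t=10: [67, 61, 59, 65]  (not all equal)
t=11: [98, 91, 89, 96]  (not all equal)
t=12: [70, 77, 80, 73]  (not all equal)
t=13: [104, 100, 98, 104]  (not all equal)
t=14: [60, 65, 67, 61]  (not all equal)
t=15: [91, 96, 98, 92]  (not all equal)
t=16: [77, 72, 70, 76]  (not all equal)
t=17: [101, 106, 105, 102]  (not all equal)
t=18: [62, 58, 58, 62]  (not all equal)
t=19: [92, 87, 87, 92]  (not all equal)
t=20: [79, 83, 83, 79]  (not all equal)
t=21: [96, 91, 91, 96]  (not all equal)
t=22: [73, 77, 77, 73]  (not all equal)
t=23: [105, 100, 100, 105]  (not all equal)
t=24: [59, 64, 64, 59]  (not all equal)
t=25: [89, 94, 94, 89]  (not all equal)
t=26: [80, 76, 76, 80]  (not all equal)
t=27: [96, 101, 101, 96]  (not all equal)
t=28: [70, 65, 65, 70]  (not all equal)
t=29: [103, 98, 98, 103]  (not all equal)
t=30: [62, 67, 67, 62]  (not all equal)
t=31: [94, 98, 98, 94]  (not all equal)
t=32: [74, 69, 69, 74]  (not all equal)
t=33: [104, 103, 103, 104]  (not all equal)
t=34: [60, 60, 60, 60]  (all equal)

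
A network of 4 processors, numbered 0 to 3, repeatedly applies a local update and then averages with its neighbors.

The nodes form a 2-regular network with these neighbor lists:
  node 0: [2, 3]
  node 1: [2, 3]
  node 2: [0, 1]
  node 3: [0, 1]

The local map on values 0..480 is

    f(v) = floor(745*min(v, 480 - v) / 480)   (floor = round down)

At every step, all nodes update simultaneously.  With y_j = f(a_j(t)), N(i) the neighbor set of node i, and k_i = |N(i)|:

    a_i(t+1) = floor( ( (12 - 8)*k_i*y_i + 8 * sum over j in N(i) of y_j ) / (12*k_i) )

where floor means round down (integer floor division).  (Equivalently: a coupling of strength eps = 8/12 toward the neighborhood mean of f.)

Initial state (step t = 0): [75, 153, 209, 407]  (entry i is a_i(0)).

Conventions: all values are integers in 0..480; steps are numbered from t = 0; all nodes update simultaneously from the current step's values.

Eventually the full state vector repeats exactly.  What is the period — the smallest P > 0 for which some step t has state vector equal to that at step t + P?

Answer: 11
Key observation: The state at step 59, [363, 363, 363, 363], reappears at step 70 — and no state repeats earlier — so the cycle the system enters has period 11.

Derivation:
t=0: [75, 153, 209, 407]
t=1: [184, 224, 225, 155]
t=2: [291, 312, 327, 290]
t=3: [274, 263, 263, 282]
t=4: [320, 326, 330, 320]
t=5: [242, 239, 239, 245]
t=6: [367, 368, 369, 367]
t=7: [174, 173, 173, 174]
t=8: [269, 268, 268, 269]
t=9: [327, 328, 328, 327]
t=10: [236, 235, 235, 236]
t=11: [365, 364, 364, 365]
t=12: [178, 179, 179, 178]
t=13: [276, 276, 276, 276]
t=14: [316, 316, 316, 316]
t=15: [254, 254, 254, 254]
t=16: [350, 350, 350, 350]
t=17: [201, 201, 201, 201]
t=18: [311, 311, 311, 311]
t=19: [262, 262, 262, 262]
t=20: [338, 338, 338, 338]
t=21: [220, 220, 220, 220]
t=22: [341, 341, 341, 341]
t=23: [215, 215, 215, 215]
t=24: [333, 333, 333, 333]
t=25: [228, 228, 228, 228]
t=26: [353, 353, 353, 353]
t=27: [197, 197, 197, 197]
t=28: [305, 305, 305, 305]
t=29: [271, 271, 271, 271]
t=30: [324, 324, 324, 324]
t=31: [242, 242, 242, 242]
t=32: [369, 369, 369, 369]
t=33: [172, 172, 172, 172]
t=34: [266, 266, 266, 266]
t=35: [332, 332, 332, 332]
t=36: [229, 229, 229, 229]
t=37: [355, 355, 355, 355]
t=38: [194, 194, 194, 194]
t=39: [301, 301, 301, 301]
t=40: [277, 277, 277, 277]
t=41: [315, 315, 315, 315]
t=42: [256, 256, 256, 256]
t=43: [347, 347, 347, 347]
t=44: [206, 206, 206, 206]
t=45: [319, 319, 319, 319]
t=46: [249, 249, 249, 249]
t=47: [358, 358, 358, 358]
t=48: [189, 189, 189, 189]
t=49: [293, 293, 293, 293]
t=50: [290, 290, 290, 290]
t=51: [294, 294, 294, 294]
t=52: [288, 288, 288, 288]
t=53: [298, 298, 298, 298]
t=54: [282, 282, 282, 282]
t=55: [307, 307, 307, 307]
t=56: [268, 268, 268, 268]
t=57: [329, 329, 329, 329]
t=58: [234, 234, 234, 234]
t=59: [363, 363, 363, 363]
t=60: [181, 181, 181, 181]
t=61: [280, 280, 280, 280]
t=62: [310, 310, 310, 310]
t=63: [263, 263, 263, 263]
t=64: [336, 336, 336, 336]
t=65: [223, 223, 223, 223]
t=66: [346, 346, 346, 346]
t=67: [207, 207, 207, 207]
t=68: [321, 321, 321, 321]
t=69: [246, 246, 246, 246]
t=70: [363, 363, 363, 363]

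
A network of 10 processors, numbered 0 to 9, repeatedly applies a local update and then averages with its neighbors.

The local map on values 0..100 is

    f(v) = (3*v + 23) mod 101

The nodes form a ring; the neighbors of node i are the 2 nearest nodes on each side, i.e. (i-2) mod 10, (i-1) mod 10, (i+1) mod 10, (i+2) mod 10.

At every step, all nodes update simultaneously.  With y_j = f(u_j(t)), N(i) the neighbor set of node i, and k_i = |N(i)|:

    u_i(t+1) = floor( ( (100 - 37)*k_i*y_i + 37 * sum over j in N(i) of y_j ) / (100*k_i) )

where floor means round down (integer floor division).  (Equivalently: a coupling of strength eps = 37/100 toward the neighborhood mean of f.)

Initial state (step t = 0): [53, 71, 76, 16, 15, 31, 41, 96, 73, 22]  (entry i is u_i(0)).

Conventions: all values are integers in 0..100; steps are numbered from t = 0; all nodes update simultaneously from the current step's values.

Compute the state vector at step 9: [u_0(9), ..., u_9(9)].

Simulating step by step:
t=0: [53, 71, 76, 16, 15, 31, 41, 96, 73, 22]
t=1: [70, 48, 54, 60, 59, 27, 40, 22, 45, 71]
t=2: [41, 55, 71, 23, 74, 23, 49, 68, 54, 43]
t=3: [52, 75, 46, 81, 53, 79, 66, 43, 70, 54]
t=4: [69, 55, 62, 62, 69, 56, 32, 49, 40, 71]
t=5: [33, 61, 18, 24, 28, 67, 32, 60, 40, 42]
t=6: [29, 24, 60, 69, 23, 24, 17, 12, 34, 36]
t=7: [19, 66, 21, 43, 76, 83, 71, 57, 31, 36]
t=8: [64, 34, 72, 52, 53, 65, 42, 72, 31, 38]
t=9: [18, 30, 41, 63, 67, 32, 44, 33, 21, 30]

Answer: [18, 30, 41, 63, 67, 32, 44, 33, 21, 30]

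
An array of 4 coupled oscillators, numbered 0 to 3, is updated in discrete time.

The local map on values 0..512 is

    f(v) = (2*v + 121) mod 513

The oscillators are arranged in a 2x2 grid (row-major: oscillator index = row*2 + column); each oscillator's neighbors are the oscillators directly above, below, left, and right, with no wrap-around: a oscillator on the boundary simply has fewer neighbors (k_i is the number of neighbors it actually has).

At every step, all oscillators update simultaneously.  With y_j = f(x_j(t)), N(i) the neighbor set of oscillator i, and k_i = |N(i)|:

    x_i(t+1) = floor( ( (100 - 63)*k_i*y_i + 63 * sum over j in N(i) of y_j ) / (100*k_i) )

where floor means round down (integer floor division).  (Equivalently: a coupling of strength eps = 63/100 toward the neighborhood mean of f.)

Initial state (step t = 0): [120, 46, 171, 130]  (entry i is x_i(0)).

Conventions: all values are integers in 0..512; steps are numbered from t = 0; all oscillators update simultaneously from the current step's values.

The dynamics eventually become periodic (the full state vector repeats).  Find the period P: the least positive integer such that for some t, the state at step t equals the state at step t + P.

Simulating step by step:
t=0: [120, 46, 171, 130]
t=1: [346, 312, 405, 353]
t=2: [315, 279, 348, 320]
t=3: [236, 214, 265, 239]
t=4: [84, 65, 103, 86]
t=5: [289, 276, 304, 290]
t=6: [187, 177, 197, 188]
t=7: [333, 488, 313, 334]
t=8: [197, 199, 259, 198]
t=9: [42, 4, 48, 43]
t=10: [184, 177, 210, 185]
t=11: [339, 484, 319, 340]
t=12: [203, 204, 271, 203]
t=13: [57, 14, 64, 57]
t=14: [212, 203, 240, 212]
t=15: [43, 25, 52, 43]
t=16: [201, 193, 213, 201]
t=17: [174, 193, 18, 174]
t=18: [382, 483, 353, 382]
t=19: [255, 256, 350, 255]
t=20: [178, 118, 188, 178]
t=21: [445, 432, 484, 445]
t=22: [352, 488, 337, 352]
t=23: [226, 222, 300, 226]
t=24: [104, 57, 114, 104]
t=25: [305, 294, 336, 305]
t=26: [230, 209, 240, 230]
t=27: [61, 52, 75, 61]
t=28: [246, 236, 253, 246]
t=29: [98, 92, 105, 98]
t=30: [317, 312, 322, 317]
t=31: [242, 238, 245, 242]
t=32: [91, 89, 94, 91]
t=33: [303, 301, 305, 303]
t=34: [214, 212, 215, 214]
t=35: [35, 34, 36, 35]
t=36: [191, 190, 191, 191]
t=37: [502, 502, 503, 502]
t=38: [99, 99, 99, 99]
t=39: [319, 319, 319, 319]
t=40: [246, 246, 246, 246]
t=41: [100, 100, 100, 100]
t=42: [321, 321, 321, 321]
t=43: [250, 250, 250, 250]
t=44: [108, 108, 108, 108]
t=45: [337, 337, 337, 337]
t=46: [282, 282, 282, 282]
t=47: [172, 172, 172, 172]
t=48: [465, 465, 465, 465]
t=49: [25, 25, 25, 25]
t=50: [171, 171, 171, 171]
t=51: [463, 463, 463, 463]
t=52: [21, 21, 21, 21]
t=53: [163, 163, 163, 163]
t=54: [447, 447, 447, 447]
t=55: [502, 502, 502, 502]
t=56: [99, 99, 99, 99]

Answer: 18
Key observation: The state at step 38, [99, 99, 99, 99], reappears at step 56 — and no state repeats earlier — so the cycle the system enters has period 18.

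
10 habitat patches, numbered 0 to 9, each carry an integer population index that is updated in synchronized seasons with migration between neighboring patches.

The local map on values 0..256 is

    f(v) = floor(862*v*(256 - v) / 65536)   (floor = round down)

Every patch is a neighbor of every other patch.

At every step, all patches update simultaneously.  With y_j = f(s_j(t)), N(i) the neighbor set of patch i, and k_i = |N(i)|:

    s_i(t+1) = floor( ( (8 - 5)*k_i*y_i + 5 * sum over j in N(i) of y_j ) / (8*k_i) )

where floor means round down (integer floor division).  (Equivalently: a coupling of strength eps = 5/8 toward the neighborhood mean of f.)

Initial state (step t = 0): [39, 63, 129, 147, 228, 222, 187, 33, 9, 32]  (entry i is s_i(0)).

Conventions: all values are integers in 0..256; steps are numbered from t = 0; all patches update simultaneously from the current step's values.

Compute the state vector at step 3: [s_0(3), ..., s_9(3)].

Simulating step by step:
t=0: [39, 63, 129, 147, 228, 222, 187, 33, 9, 32]
t=1: [121, 136, 153, 152, 113, 118, 139, 117, 96, 116]
t=2: [211, 211, 209, 209, 211, 211, 211, 211, 208, 211]
t=3: [125, 125, 126, 126, 125, 125, 125, 125, 127, 125]

Answer: [125, 125, 126, 126, 125, 125, 125, 125, 127, 125]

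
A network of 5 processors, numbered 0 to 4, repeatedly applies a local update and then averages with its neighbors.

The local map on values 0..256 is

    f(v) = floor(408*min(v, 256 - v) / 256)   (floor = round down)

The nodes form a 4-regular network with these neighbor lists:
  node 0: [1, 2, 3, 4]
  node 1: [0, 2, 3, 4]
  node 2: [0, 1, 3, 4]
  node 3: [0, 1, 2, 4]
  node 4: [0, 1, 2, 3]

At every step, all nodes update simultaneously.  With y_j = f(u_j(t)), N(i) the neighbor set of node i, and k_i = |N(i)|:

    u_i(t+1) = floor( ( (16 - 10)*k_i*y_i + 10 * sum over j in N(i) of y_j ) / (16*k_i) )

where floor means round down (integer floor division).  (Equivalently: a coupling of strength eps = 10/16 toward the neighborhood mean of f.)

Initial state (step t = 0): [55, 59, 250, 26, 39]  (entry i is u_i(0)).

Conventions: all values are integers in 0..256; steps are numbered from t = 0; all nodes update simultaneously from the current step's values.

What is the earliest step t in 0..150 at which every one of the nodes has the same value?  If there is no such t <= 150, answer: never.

Answer: 10
Key observation: Synchronization is absorbing here: once all nodes are equal they stay equal, and step 10 is the first all-equal step.

Derivation:
t=0: [55, 59, 250, 26, 39]  (not all equal)
t=1: [64, 66, 47, 54, 59]  (not all equal)
t=2: [94, 95, 88, 90, 92]  (not all equal)
t=3: [146, 146, 144, 145, 145]  (not all equal)
t=4: [175, 175, 176, 176, 176]  (not all equal)
t=5: [128, 128, 127, 127, 127]  (not all equal)
t=6: [203, 203, 202, 202, 202]  (not all equal)
t=7: [84, 84, 85, 85, 85]  (not all equal)
t=8: [133, 133, 134, 134, 134]  (not all equal)
t=9: [195, 195, 194, 194, 194]  (not all equal)
t=10: [97, 97, 97, 97, 97]  (all equal)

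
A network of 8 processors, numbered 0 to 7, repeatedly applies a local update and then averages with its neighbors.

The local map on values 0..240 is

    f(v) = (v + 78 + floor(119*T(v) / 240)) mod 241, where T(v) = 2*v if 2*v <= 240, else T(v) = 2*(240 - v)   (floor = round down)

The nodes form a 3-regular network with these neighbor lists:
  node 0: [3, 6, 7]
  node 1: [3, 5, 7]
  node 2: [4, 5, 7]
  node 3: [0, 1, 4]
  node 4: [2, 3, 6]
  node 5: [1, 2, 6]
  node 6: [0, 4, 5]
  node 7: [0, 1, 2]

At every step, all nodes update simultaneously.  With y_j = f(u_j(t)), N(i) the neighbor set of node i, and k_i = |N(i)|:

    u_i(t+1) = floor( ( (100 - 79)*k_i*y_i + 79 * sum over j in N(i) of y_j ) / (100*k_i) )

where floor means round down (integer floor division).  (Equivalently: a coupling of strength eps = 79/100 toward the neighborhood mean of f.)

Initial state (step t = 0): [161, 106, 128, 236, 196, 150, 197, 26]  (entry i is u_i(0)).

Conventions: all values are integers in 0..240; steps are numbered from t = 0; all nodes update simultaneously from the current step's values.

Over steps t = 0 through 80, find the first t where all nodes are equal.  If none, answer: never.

Answer: 19
Key observation: Synchronization is absorbing here: once all nodes are equal they stay equal, and step 19 is the first all-equal step.

Derivation:
t=0: [161, 106, 128, 236, 196, 150, 197, 26]  (not all equal)
t=1: [89, 84, 89, 68, 76, 68, 76, 79]  (not all equal)
t=2: [181, 174, 181, 109, 168, 109, 168, 57]  (not all equal)
t=3: [100, 94, 100, 71, 70, 71, 70, 100]  (not all equal)
t=4: [131, 129, 131, 118, 169, 118, 169, 32]  (not all equal)
t=5: [92, 91, 92, 75, 74, 75, 74, 89]  (not all equal)
t=6: [126, 127, 126, 116, 171, 116, 171, 18]  (not all equal)
t=7: [83, 81, 83, 74, 73, 74, 73, 83]  (not all equal)
t=8: [118, 169, 118, 169, 165, 169, 165, 64]  (not all equal)
t=9: [109, 109, 109, 74, 74, 74, 74, 100]  (not all equal)
t=10: [139, 139, 139, 134, 179, 134, 179, 50]  (not all equal)
t=11: [102, 102, 102, 76, 76, 76, 76, 97]  (not all equal)
t=12: [136, 136, 136, 129, 179, 129, 179, 37]  (not all equal)
t=13: [95, 95, 95, 76, 76, 76, 76, 91]  (not all equal)
t=14: [130, 130, 130, 122, 175, 122, 175, 24]  (not all equal)
t=15: [88, 88, 88, 76, 76, 76, 76, 86]  (not all equal)
t=16: [125, 125, 125, 114, 171, 114, 171, 11]  (not all equal)
t=17: [78, 75, 78, 73, 72, 73, 72, 80]  (not all equal)
t=18: [228, 227, 228, 226, 224, 226, 224, 232]  (not all equal)
t=19: [76, 76, 76, 76, 76, 76, 76, 76]  (all equal)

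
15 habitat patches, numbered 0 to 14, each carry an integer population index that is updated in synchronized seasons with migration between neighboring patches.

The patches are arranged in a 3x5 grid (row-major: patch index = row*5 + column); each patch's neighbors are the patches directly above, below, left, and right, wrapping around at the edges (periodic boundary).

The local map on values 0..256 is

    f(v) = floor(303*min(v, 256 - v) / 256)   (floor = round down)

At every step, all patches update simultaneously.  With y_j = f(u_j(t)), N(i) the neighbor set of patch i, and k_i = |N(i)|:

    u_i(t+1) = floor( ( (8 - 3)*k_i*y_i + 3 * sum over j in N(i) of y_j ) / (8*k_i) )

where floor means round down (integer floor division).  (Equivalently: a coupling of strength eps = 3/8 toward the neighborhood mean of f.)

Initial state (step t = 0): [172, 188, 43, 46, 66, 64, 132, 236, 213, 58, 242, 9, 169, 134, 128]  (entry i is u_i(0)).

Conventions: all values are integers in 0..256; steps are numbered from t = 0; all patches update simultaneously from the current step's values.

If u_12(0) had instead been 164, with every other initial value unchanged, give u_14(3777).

Answer: u_14(3777) = 149
Key observation: The state at step 31, [149, 149, 149, 149, 149, 149, 149, 149, 149, 149, 149, 149, 149, 149, 149], reappears at step 33: the system is in a cycle of period 2 from step 31 on.  Therefore the state at step 3777 equals the state at step 31 + ((3777 - 31) mod 2) = 31, which is [149, 149, 149, 149, 149, 149, 149, 149, 149, 149, 149, 149, 149, 149, 149].

Derivation:
t=0: [172, 188, 43, 46, 66, 64, 132, 236, 213, 58, 242, 9, 164, 134, 128]
t=1: [85, 78, 56, 63, 83, 77, 108, 47, 58, 75, 41, 39, 88, 124, 123]
t=2: [93, 89, 71, 81, 99, 90, 106, 68, 76, 92, 65, 63, 94, 127, 126]
t=3: [106, 102, 89, 100, 116, 105, 112, 88, 96, 110, 88, 85, 105, 135, 135]
t=4: [123, 118, 109, 120, 134, 123, 124, 109, 117, 129, 111, 107, 119, 136, 137]
t=5: [143, 138, 132, 140, 144, 144, 141, 132, 139, 146, 134, 130, 136, 141, 140]
t=6: [134, 139, 144, 137, 132, 133, 138, 143, 137, 131, 141, 145, 142, 136, 136]
t=7: [142, 137, 133, 140, 144, 143, 138, 134, 140, 145, 137, 133, 134, 140, 142]
t=8: [134, 140, 143, 137, 132, 134, 139, 142, 137, 132, 138, 143, 143, 137, 134]
t=9: [143, 137, 134, 139, 145, 143, 137, 134, 140, 145, 139, 134, 133, 139, 143]
t=10: [133, 140, 143, 137, 132, 133, 140, 143, 137, 131, 137, 142, 144, 138, 133]
t=11: [143, 137, 133, 139, 145, 143, 137, 133, 139, 145, 140, 134, 133, 139, 144]
t=12: [133, 140, 143, 138, 131, 133, 140, 143, 138, 131, 136, 142, 144, 138, 132]
t=13: [144, 137, 133, 139, 145, 144, 137, 133, 139, 145, 142, 135, 133, 139, 145]
t=14: [132, 140, 143, 138, 131, 132, 140, 143, 138, 131, 134, 141, 144, 138, 131]
t=15: [145, 137, 133, 139, 146, 145, 137, 133, 139, 146, 143, 136, 133, 139, 145]
t=16: [131, 139, 143, 137, 130, 131, 139, 143, 137, 130, 133, 141, 144, 138, 131]
t=17: [146, 138, 134, 140, 147, 146, 138, 134, 140, 147, 144, 136, 133, 139, 146]
t=18: [130, 138, 142, 137, 129, 130, 138, 142, 137, 129, 132, 140, 143, 137, 130]
t=19: [147, 139, 134, 140, 148, 147, 139, 134, 140, 148, 146, 137, 134, 140, 148]
t=20: [129, 137, 142, 136, 128, 129, 137, 142, 136, 128, 130, 139, 142, 136, 128]
t=21: [149, 140, 135, 142, 150, 149, 140, 135, 142, 150, 148, 139, 135, 142, 149]
t=22: [127, 136, 141, 134, 126, 127, 136, 141, 134, 126, 127, 137, 141, 134, 126]
t=23: [149, 142, 137, 143, 148, 149, 142, 137, 143, 148, 148, 140, 137, 143, 148]
t=24: [126, 134, 138, 133, 127, 126, 134, 138, 133, 127, 127, 135, 139, 133, 127]
t=25: [148, 143, 139, 144, 149, 148, 143, 139, 144, 149, 149, 143, 139, 144, 149]
t=26: [127, 132, 136, 132, 126, 127, 132, 136, 132, 126, 126, 132, 136, 132, 126]
t=27: [149, 146, 142, 145, 148, 149, 146, 142, 145, 148, 148, 145, 142, 145, 148]
t=28: [126, 130, 133, 130, 127, 126, 130, 133, 130, 127, 127, 130, 133, 130, 127]
t=29: [149, 148, 145, 148, 149, 149, 148, 145, 148, 149, 149, 148, 145, 148, 149]
t=30: [126, 127, 130, 127, 126, 126, 127, 130, 127, 126, 126, 127, 130, 127, 126]
t=31: [149, 149, 149, 149, 149, 149, 149, 149, 149, 149, 149, 149, 149, 149, 149]
t=32: [126, 126, 126, 126, 126, 126, 126, 126, 126, 126, 126, 126, 126, 126, 126]
t=33: [149, 149, 149, 149, 149, 149, 149, 149, 149, 149, 149, 149, 149, 149, 149]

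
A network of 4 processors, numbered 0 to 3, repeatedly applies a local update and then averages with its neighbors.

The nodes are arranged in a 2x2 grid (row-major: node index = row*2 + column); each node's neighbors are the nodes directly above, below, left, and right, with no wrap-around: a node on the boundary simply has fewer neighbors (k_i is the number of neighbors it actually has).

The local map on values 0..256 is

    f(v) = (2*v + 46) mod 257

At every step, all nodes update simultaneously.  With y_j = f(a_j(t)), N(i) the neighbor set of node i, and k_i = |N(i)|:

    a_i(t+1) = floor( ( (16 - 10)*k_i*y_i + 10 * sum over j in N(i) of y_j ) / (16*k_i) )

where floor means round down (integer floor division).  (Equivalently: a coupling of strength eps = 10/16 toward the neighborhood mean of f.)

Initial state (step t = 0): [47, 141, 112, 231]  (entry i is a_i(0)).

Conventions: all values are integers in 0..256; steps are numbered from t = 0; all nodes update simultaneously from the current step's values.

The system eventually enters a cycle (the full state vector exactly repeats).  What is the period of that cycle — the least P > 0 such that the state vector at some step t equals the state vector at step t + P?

Simulating step by step:
t=0: [47, 141, 112, 231]
t=1: [78, 148, 127, 120]
t=2: [115, 104, 88, 50]
t=3: [155, 146, 134, 203]
t=4: [80, 122, 113, 116]
t=5: [92, 83, 76, 22]
t=6: [214, 179, 174, 161]
t=7: [170, 157, 153, 130]
t=8: [110, 94, 91, 80]
t=9: [147, 154, 152, 221]
t=10: [90, 134, 133, 146]
t=11: [119, 117, 116, 65]
t=12: [23, 72, 71, 79]
t=13: [152, 163, 163, 194]
t=14: [106, 127, 127, 138]
t=15: [27, 36, 36, 51]
t=16: [111, 121, 121, 129]
t=17: [23, 29, 29, 37]
t=18: [99, 105, 105, 110]
t=19: [251, 175, 175, 163]
t=20: [99, 98, 98, 130]
t=21: [242, 182, 182, 169]
t=22: [101, 102, 102, 143]
t=23: [249, 194, 194, 184]
t=24: [121, 124, 124, 169]
t=25: [34, 63, 63, 70]
t=26: [150, 158, 158, 177]
t=27: [99, 111, 111, 119]
t=28: [98, 88, 88, 17]
t=29: [229, 183, 183, 168]
t=30: [189, 174, 174, 143]
t=31: [148, 127, 127, 113]
t=32: [58, 47, 47, 32]
t=33: [148, 137, 137, 128]
t=34: [71, 64, 64, 56]
t=35: [179, 173, 173, 168]
t=36: [139, 135, 135, 131]
t=37: [62, 59, 59, 56]
t=38: [166, 164, 164, 161]
t=39: [118, 116, 116, 114]
t=40: [22, 21, 21, 19]
t=41: [88, 87, 87, 86]
t=42: [220, 220, 220, 219]
t=43: [229, 228, 228, 228]
t=44: [245, 245, 245, 245]
t=45: [22, 22, 22, 22]
t=46: [90, 90, 90, 90]
t=47: [226, 226, 226, 226]
t=48: [241, 241, 241, 241]
t=49: [14, 14, 14, 14]
t=50: [74, 74, 74, 74]
t=51: [194, 194, 194, 194]
t=52: [177, 177, 177, 177]
t=53: [143, 143, 143, 143]
t=54: [75, 75, 75, 75]
t=55: [196, 196, 196, 196]
t=56: [181, 181, 181, 181]
t=57: [151, 151, 151, 151]
t=58: [91, 91, 91, 91]
t=59: [228, 228, 228, 228]
t=60: [245, 245, 245, 245]

Answer: 16
Key observation: The state at step 44, [245, 245, 245, 245], reappears at step 60 — and no state repeats earlier — so the cycle the system enters has period 16.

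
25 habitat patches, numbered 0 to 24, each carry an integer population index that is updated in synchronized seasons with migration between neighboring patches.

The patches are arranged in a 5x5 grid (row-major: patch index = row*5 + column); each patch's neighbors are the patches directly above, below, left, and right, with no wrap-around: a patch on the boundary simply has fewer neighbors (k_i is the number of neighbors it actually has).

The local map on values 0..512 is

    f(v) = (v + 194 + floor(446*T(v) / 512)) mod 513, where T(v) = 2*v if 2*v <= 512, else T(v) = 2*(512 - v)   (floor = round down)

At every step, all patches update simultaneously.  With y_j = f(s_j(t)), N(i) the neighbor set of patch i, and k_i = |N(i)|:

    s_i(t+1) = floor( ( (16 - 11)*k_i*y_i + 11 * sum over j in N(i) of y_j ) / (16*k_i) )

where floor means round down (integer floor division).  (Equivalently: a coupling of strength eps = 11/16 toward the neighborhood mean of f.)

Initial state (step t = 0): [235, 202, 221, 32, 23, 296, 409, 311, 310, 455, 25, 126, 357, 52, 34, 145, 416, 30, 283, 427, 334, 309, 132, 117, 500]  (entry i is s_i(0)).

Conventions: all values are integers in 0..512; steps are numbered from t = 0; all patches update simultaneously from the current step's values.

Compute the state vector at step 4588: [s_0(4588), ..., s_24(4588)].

Answer: [328, 329, 329, 329, 329, 328, 328, 329, 329, 329, 328, 328, 328, 328, 329, 328, 328, 328, 328, 328, 328, 328, 328, 328, 328]
Key observation: The state at step 13, [328, 328, 328, 328, 328, 329, 328, 328, 328, 328, 329, 329, 328, 328, 328, 329, 329, 329, 329, 328, 329, 329, 329, 329, 329], reappears at step 15: the system is in a cycle of period 2 from step 13 on.  Therefore the state at step 4588 equals the state at step 13 + ((4588 - 13) mod 2) = 14, which is [328, 329, 329, 329, 329, 328, 328, 329, 329, 329, 328, 328, 328, 328, 329, 328, 328, 328, 328, 328, 328, 328, 328, 328, 328].

Derivation:
t=0: [235, 202, 221, 32, 23, 296, 409, 311, 310, 455, 25, 126, 357, 52, 34, 145, 416, 30, 283, 427, 334, 309, 132, 117, 500]
t=1: [303, 275, 286, 290, 257, 306, 248, 314, 312, 276, 186, 197, 264, 328, 279, 219, 206, 254, 262, 274, 246, 251, 155, 138, 151]
t=2: [353, 359, 356, 359, 368, 314, 331, 353, 345, 364, 253, 270, 335, 353, 358, 269, 291, 307, 313, 307, 334, 277, 217, 151, 176]
t=3: [318, 312, 307, 307, 302, 337, 330, 316, 310, 305, 365, 353, 331, 318, 315, 358, 361, 330, 294, 293, 355, 334, 271, 208, 202]
t=4: [332, 337, 342, 345, 346, 322, 328, 336, 341, 343, 309, 314, 327, 339, 343, 305, 313, 335, 328, 323, 313, 327, 323, 298, 281]
t=5: [327, 323, 319, 317, 316, 333, 329, 323, 319, 317, 340, 336, 327, 323, 322, 342, 336, 330, 331, 335, 338, 335, 334, 344, 348]
t=6: [329, 331, 334, 336, 337, 325, 328, 332, 335, 336, 321, 324, 329, 332, 332, 320, 323, 326, 325, 324, 321, 323, 323, 320, 318]
t=7: [328, 327, 325, 323, 322, 330, 329, 326, 324, 323, 333, 331, 328, 326, 326, 334, 332, 331, 331, 331, 334, 333, 333, 333, 334]
t=8: [329, 329, 331, 332, 333, 327, 328, 330, 332, 332, 326, 327, 329, 330, 330, 325, 326, 326, 327, 327, 325, 325, 325, 325, 325]
t=9: [328, 328, 327, 326, 325, 329, 329, 327, 326, 326, 330, 329, 328, 328, 328, 331, 330, 330, 330, 329, 331, 331, 331, 330, 330]
t=10: [328, 329, 330, 330, 331, 328, 328, 329, 330, 330, 327, 328, 328, 329, 329, 327, 327, 328, 328, 328, 327, 327, 327, 327, 328]
t=11: [328, 328, 328, 327, 327, 329, 328, 328, 328, 327, 329, 329, 328, 328, 328, 330, 329, 329, 329, 328, 330, 330, 329, 329, 329]
t=12: [328, 329, 329, 329, 330, 328, 328, 329, 329, 329, 328, 328, 328, 328, 329, 328, 328, 328, 328, 328, 328, 328, 328, 328, 328]
t=13: [328, 328, 328, 328, 328, 329, 328, 328, 328, 328, 329, 329, 328, 328, 328, 329, 329, 329, 329, 328, 329, 329, 329, 329, 329]
t=14: [328, 329, 329, 329, 329, 328, 328, 329, 329, 329, 328, 328, 328, 328, 329, 328, 328, 328, 328, 328, 328, 328, 328, 328, 328]
t=15: [328, 328, 328, 328, 328, 329, 328, 328, 328, 328, 329, 329, 328, 328, 328, 329, 329, 329, 329, 328, 329, 329, 329, 329, 329]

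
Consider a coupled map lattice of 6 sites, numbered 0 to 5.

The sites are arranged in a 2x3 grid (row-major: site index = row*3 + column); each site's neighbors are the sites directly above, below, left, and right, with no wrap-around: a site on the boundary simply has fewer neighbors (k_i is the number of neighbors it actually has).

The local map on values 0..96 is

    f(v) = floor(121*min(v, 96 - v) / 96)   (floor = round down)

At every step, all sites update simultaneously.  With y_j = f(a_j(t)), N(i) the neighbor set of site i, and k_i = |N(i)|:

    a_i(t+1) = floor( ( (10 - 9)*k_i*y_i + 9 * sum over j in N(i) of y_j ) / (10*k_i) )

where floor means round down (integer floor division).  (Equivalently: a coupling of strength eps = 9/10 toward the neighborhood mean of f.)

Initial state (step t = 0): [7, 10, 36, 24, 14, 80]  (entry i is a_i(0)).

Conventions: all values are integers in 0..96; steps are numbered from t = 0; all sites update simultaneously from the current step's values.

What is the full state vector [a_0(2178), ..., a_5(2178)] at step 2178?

Answer: [59, 59, 59, 59, 59, 59]
Key observation: The state at step 11, [46, 46, 46, 46, 46, 46], reappears at step 15: the system is in a cycle of period 4 from step 11 on.  Therefore the state at step 2178 equals the state at step 11 + ((2178 - 11) mod 4) = 14, which is [59, 59, 59, 59, 59, 59].

Derivation:
t=0: [7, 10, 36, 24, 14, 80]
t=1: [19, 22, 18, 14, 20, 29]
t=2: [22, 23, 30, 23, 26, 24]
t=3: [27, 31, 29, 29, 29, 34]
t=4: [37, 35, 40, 35, 38, 36]
t=5: [44, 47, 45, 46, 44, 48]
t=6: [57, 55, 59, 55, 58, 55]
t=7: [50, 47, 50, 48, 50, 46]
t=8: [59, 57, 57, 57, 58, 57]
t=9: [48, 47, 49, 46, 48, 48]
t=10: [58, 59, 59, 59, 58, 59]
t=11: [46, 46, 46, 46, 46, 46]
t=12: [57, 57, 57, 57, 57, 57]
t=13: [49, 49, 49, 49, 49, 49]
t=14: [59, 59, 59, 59, 59, 59]
t=15: [46, 46, 46, 46, 46, 46]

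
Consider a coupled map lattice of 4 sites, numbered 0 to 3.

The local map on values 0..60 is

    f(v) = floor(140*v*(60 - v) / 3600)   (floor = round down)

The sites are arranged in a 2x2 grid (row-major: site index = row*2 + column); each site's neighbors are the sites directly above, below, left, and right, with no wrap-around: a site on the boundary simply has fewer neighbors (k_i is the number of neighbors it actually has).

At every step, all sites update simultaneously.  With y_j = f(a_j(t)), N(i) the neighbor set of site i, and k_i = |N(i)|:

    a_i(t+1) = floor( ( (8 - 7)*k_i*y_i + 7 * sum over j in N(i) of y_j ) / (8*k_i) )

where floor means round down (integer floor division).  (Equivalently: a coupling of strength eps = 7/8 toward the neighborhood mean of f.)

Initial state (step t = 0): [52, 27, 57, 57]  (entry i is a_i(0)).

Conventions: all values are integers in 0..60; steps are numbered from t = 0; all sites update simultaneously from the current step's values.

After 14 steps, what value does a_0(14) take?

Answer: a_0(14) = 34

Derivation:
t=0: [52, 27, 57, 57]
t=1: [19, 13, 10, 18]
t=2: [22, 28, 28, 22]
t=3: [33, 32, 32, 33]
t=4: [34, 34, 34, 34]
t=5: [34, 34, 34, 34]
t=6: [34, 34, 34, 34]
t=7: [34, 34, 34, 34]
t=8: [34, 34, 34, 34]
t=9: [34, 34, 34, 34]
t=10: [34, 34, 34, 34]
t=11: [34, 34, 34, 34]
t=12: [34, 34, 34, 34]
t=13: [34, 34, 34, 34]
t=14: [34, 34, 34, 34]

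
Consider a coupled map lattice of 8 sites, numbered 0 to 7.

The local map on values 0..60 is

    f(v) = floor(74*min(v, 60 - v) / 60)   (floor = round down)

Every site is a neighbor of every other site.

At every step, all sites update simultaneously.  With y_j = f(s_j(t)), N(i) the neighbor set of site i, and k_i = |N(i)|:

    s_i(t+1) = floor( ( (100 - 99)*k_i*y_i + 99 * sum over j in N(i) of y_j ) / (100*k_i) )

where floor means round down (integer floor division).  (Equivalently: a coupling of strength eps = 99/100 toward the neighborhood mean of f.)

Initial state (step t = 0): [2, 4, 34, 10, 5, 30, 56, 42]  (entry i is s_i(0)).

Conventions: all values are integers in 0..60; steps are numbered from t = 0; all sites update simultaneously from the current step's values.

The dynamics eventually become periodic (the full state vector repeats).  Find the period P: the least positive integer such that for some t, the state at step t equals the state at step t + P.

Answer: 2
Key observation: The state at step 6, [34, 34, 34, 34, 34, 34, 34, 34], reappears at step 8 — and no state repeats earlier — so the cycle the system enters has period 2.

Derivation:
t=0: [2, 4, 34, 10, 5, 30, 56, 42]
t=1: [16, 16, 12, 15, 16, 11, 16, 13]
t=2: [16, 16, 17, 17, 16, 17, 16, 17]
t=3: [19, 19, 19, 19, 19, 19, 19, 19]
t=4: [23, 23, 23, 23, 23, 23, 23, 23]
t=5: [28, 28, 28, 28, 28, 28, 28, 28]
t=6: [34, 34, 34, 34, 34, 34, 34, 34]
t=7: [32, 32, 32, 32, 32, 32, 32, 32]
t=8: [34, 34, 34, 34, 34, 34, 34, 34]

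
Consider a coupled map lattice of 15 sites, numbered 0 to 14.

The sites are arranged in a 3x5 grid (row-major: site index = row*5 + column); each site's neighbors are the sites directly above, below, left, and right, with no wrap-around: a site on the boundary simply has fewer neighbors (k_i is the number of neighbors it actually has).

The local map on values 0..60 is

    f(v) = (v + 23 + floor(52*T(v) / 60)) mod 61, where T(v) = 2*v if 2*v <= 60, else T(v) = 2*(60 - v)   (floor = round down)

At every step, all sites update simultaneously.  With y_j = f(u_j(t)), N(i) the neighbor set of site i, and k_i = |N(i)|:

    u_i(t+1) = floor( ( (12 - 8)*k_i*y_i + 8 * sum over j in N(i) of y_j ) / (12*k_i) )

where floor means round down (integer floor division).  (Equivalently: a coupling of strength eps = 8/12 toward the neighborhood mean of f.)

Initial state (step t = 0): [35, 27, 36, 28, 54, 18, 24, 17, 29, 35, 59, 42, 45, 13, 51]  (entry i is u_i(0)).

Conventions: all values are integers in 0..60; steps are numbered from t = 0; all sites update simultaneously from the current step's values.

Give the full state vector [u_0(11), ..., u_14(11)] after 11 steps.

Answer: [38, 38, 38, 38, 38, 38, 38, 38, 38, 38, 38, 38, 38, 38, 38]

Derivation:
t=0: [35, 27, 36, 28, 54, 18, 24, 17, 29, 35, 59, 42, 45, 13, 51]
t=1: [28, 35, 31, 36, 34, 23, 23, 26, 37, 34, 22, 29, 33, 42, 42]
t=2: [34, 36, 39, 40, 40, 26, 31, 35, 37, 39, 29, 33, 37, 37, 37]
t=3: [37, 39, 37, 36, 36, 38, 39, 39, 37, 37, 38, 40, 39, 38, 37]
t=4: [37, 37, 37, 38, 38, 37, 37, 37, 38, 38, 37, 36, 37, 37, 38]
t=5: [38, 38, 38, 38, 38, 38, 38, 38, 38, 38, 38, 38, 38, 38, 38]
t=6: [38, 38, 38, 38, 38, 38, 38, 38, 38, 38, 38, 38, 38, 38, 38]
t=7: [38, 38, 38, 38, 38, 38, 38, 38, 38, 38, 38, 38, 38, 38, 38]
t=8: [38, 38, 38, 38, 38, 38, 38, 38, 38, 38, 38, 38, 38, 38, 38]
t=9: [38, 38, 38, 38, 38, 38, 38, 38, 38, 38, 38, 38, 38, 38, 38]
t=10: [38, 38, 38, 38, 38, 38, 38, 38, 38, 38, 38, 38, 38, 38, 38]
t=11: [38, 38, 38, 38, 38, 38, 38, 38, 38, 38, 38, 38, 38, 38, 38]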